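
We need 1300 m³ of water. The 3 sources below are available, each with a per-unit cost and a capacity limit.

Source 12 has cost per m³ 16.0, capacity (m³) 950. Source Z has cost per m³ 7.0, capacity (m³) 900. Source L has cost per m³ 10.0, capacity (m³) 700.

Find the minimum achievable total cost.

10300

Cheapest first:
Take 900 from Source Z at 7.0 → need 400 more.
Source L at 10.0: take 400 of its 700 → requirement met.
Source 12: unused.
Cost = 900×7.0 + 400×10.0 = 10300.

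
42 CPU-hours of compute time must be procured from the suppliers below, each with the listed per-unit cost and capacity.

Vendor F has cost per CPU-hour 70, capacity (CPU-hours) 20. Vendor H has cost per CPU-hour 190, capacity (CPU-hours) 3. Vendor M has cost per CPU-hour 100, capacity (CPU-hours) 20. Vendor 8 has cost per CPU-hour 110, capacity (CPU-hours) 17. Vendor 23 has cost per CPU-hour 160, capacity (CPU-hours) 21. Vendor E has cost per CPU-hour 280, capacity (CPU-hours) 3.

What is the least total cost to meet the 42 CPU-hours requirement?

Fill from the cheapest supplier first.
Take 20 from Vendor F at 70 ; need 22 more.
Take 20 from Vendor M at 100 ; need 2 more.
Take 2 from Vendor 8 at 110 to finish.
Vendor 23, Vendor H, Vendor E: unused.
Cost = 20×70 + 20×100 + 2×110 = 3620.

3620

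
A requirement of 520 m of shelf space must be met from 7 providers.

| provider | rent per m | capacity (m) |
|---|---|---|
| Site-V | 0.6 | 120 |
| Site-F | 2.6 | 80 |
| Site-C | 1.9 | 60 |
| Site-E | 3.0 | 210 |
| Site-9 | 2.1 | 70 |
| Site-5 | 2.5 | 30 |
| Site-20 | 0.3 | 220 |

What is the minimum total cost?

526

Fill from the cheapest provider first.
Site-20 (0.3): use full 220 → 300 m to go.
Site-V (0.6): use full 120 → 180 m to go.
Take 60 from Site-C at 1.9 → need 120 more.
Take 70 from Site-9 at 2.1 → need 50 more.
Site-5 at 2.5: take all 30 m → 20 still needed.
Take 20 from Site-F at 2.6 to finish.
Site-E: unused.
Cost = 220×0.3 + 120×0.6 + 60×1.9 + 70×2.1 + 30×2.5 + 20×2.6 = 526.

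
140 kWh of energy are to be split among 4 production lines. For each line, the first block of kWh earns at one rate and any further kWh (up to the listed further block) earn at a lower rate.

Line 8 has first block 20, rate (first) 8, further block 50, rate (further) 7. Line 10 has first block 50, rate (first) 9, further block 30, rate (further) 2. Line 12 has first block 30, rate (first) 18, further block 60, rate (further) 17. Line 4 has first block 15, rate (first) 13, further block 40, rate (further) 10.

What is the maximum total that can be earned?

Rank every tier by rate: Line 12/first 18 > Line 12/second 17 > Line 4/first 13 > Line 4/second 10 > Line 10/first 9 > Line 8/first 8 > Line 8/second 7 > Line 10/second 2.
Fill Line 12 first block (30 at 18) — 110 left.
Line 12 second at 17: fill all 60 — 50 left.
Line 4 first at 13: fill all 15 — 35 left.
Line 4 second at 10: only 35 left, fill 35.
Total = 18×30 + 17×60 + 13×15 + 10×35 = 2105.

2105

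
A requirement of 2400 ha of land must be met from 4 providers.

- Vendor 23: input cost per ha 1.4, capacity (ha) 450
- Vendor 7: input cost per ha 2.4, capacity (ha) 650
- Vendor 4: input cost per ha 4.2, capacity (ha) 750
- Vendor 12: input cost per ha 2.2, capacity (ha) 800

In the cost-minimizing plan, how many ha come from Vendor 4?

Fill from the cheapest provider first.
Vendor 23 (1.4): use full 450 → 1950 ha to go.
Vendor 12 (2.2): use full 800 → 1150 ha to go.
Take 650 from Vendor 7 at 2.4 → need 500 more.
Vendor 4 at 4.2: take 500 of its 750 → requirement met.

500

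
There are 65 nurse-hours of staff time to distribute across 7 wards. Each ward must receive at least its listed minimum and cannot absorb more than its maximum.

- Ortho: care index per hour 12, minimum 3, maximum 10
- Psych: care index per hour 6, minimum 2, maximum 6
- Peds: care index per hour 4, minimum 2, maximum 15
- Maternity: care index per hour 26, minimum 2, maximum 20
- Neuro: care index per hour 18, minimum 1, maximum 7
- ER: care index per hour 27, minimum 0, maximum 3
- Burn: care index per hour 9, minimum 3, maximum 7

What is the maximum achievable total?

Meeting every minimum uses 3+2+2+2+1+0+3 = 13 nurse-hours, leaving 52.
Order the wards by care index per hour: ER 27 > Maternity 26 > Neuro 18 > Ortho 12 > Burn 9 > Psych 6 > Peds 4.
Give ER 3 more to hit its cap of 3 → 49 left.
Maternity takes 18 more to reach its cap of 20 → 31 left.
Neuro: +6 to 7 (cap) → 25 left.
Ortho: +7 to 10 (cap) → 18 left.
Give Burn 4 more to hit its cap of 7 → 14 left.
Give Psych 4 more to hit its cap of 6 → 10 left.
Peds: +10 (room for 13) → 12. Pool exhausted.
Total = 12×10 + 6×6 + 4×12 + 26×20 + 18×7 + 27×3 + 9×7 = 994.

994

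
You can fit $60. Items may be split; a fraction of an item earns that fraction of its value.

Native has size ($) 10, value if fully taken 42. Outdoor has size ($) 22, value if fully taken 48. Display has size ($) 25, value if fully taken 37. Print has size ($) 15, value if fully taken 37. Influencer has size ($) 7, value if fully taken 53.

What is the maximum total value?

Sort by value density: Influencer 53/7≈7.57, Native 42/10≈4.2, Print 37/15≈2.47, Outdoor 48/22≈2.18, Display 37/25≈1.48.
All 7 $ of Influencer fit (value 53) ; 53 remain.
Native: take in full, 10 $ for value 42 ; 43 left.
All 15 $ of Print fit (value 37) ; 28 remain.
Take all of Outdoor (22 $, value 48) ; 6 $ left.
6 $ left: a 6/25 share of Display gives 37×6/25 = 8.88.
Total value = 188.88.

188.88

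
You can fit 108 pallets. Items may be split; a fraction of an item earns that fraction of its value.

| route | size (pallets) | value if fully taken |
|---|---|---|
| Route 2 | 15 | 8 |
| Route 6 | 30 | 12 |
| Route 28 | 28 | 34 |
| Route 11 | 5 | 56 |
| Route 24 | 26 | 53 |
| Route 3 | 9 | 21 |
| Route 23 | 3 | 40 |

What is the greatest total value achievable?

220.8

Rank by value-to-size ratio: Route 23 40/3≈13.3, Route 11 56/5≈11.2, Route 3 21/9≈2.33, Route 24 53/26≈2.04, Route 28 34/28≈1.21, Route 2 8/15≈0.533, Route 6 12/30≈0.4.
All 3 pallets of Route 23 fit (value 40) — 105 remain.
Route 11: take in full, 5 pallets for value 56 — 100 left.
Route 3: take in full, 9 pallets for value 21 — 91 left.
Route 24: take in full, 26 pallets for value 53 — 65 left.
All 28 pallets of Route 28 fit (value 34) — 37 remain.
Take all of Route 2 (15 pallets, value 8) — 22 pallets left.
22 pallets left: a 22/30 share of Route 6 gives 12×22/30 = 8.8.
Total value = 220.8.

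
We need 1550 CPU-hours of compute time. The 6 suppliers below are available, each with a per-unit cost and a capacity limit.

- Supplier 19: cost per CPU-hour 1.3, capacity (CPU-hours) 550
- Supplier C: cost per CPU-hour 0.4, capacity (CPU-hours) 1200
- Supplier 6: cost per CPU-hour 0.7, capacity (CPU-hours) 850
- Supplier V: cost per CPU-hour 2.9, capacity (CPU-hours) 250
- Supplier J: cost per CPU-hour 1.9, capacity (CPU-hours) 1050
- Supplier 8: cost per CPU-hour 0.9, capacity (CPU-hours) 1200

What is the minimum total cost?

725

Cheapest first:
Supplier C at 0.4: take all 1200 CPU-hours — 350 still needed.
Supplier 6 at 0.7: take 350 of its 850 — requirement met.
Supplier 8, Supplier 19, Supplier J, Supplier V: unused.
Cost = 1200×0.4 + 350×0.7 = 725.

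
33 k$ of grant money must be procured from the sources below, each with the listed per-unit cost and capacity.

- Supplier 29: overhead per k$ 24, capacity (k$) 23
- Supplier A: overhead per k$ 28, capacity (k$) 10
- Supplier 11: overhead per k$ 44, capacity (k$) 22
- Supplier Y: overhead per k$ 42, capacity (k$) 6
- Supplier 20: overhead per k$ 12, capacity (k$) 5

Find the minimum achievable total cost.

Cheapest first:
Supplier 20 (12): use full 5 → 28 k$ to go.
Supplier 29 (24): use full 23 → 5 k$ to go.
Supplier A (28): take the remaining 5 → done.
Supplier Y, Supplier 11: unused.
Cost = 5×12 + 23×24 + 5×28 = 752.

752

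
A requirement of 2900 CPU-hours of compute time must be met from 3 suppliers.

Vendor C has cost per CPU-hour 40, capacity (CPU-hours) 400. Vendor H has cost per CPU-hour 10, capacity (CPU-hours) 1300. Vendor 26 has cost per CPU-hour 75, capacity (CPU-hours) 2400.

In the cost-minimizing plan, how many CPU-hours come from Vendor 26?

Fill from the cheapest supplier first.
Vendor H (10): use full 1300 — 1600 CPU-hours to go.
Vendor C at 40: take all 400 CPU-hours — 1200 still needed.
Vendor 26 (75): take the remaining 1200 — done.

1200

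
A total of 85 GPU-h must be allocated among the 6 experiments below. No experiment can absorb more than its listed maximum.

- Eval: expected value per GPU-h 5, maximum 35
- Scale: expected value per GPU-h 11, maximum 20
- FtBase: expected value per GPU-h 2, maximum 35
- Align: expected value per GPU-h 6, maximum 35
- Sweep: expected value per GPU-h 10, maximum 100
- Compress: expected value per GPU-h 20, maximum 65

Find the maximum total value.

1520

Rank by expected value per GPU-h: Compress 20 > Scale 11 > Sweep 10 > Align 6 > Eval 5 > FtBase 2.
Give Compress 65 to hit its cap of 65 — 20 left.
Scale takes 20 to reach its cap of 20 — 0 left.
Total = 11×20 + 20×65 = 1520.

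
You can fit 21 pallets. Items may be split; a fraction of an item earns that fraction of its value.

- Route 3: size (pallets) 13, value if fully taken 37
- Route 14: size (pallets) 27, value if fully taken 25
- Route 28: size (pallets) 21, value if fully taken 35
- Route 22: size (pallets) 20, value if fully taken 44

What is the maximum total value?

Best value per unit of size first: Route 3 37/13≈2.85, Route 22 44/20≈2.2, Route 28 35/21≈1.67, Route 14 25/27≈0.926.
Route 3: take in full, 13 pallets for value 37 ; 8 left.
8 pallets left: a 8/20 share of Route 22 gives 44×8/20 = 17.6.
Total value = 54.6.

54.6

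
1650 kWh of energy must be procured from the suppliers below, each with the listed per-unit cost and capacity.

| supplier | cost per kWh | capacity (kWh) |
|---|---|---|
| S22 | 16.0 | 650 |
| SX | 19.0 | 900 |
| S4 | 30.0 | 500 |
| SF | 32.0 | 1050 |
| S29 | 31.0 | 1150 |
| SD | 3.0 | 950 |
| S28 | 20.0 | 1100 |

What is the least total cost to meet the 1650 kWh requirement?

14200

Fill from the cheapest supplier first.
Take 950 from SD at 3.0 ; need 700 more.
S22 at 16.0: take all 650 kWh ; 50 still needed.
SX (19.0): take the remaining 50 ; done.
S28, S4, S29, SF: unused.
Cost = 950×3.0 + 650×16.0 + 50×19.0 = 14200.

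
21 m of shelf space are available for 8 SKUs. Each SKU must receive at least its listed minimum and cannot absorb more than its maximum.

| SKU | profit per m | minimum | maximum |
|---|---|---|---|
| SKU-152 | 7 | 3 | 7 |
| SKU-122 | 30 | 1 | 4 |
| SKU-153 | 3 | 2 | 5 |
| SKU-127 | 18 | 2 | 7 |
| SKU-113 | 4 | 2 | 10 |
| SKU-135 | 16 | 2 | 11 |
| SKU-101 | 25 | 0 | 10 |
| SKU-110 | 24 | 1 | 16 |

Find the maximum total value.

Meeting every minimum uses 3+1+2+2+2+2+0+1 = 13 m, leaving 8.
Highest profit per m first: SKU-122 30 > SKU-101 25 > SKU-110 24 > SKU-127 18 > SKU-135 16 > SKU-152 7 > SKU-113 4 > SKU-153 3.
SKU-122 takes 3 more to reach its cap of 4 — 5 left.
SKU-101 has room for 10 more but only 5 remain, so it gets 5.
Total = 7×3 + 30×4 + 3×2 + 18×2 + 4×2 + 16×2 + 25×5 + 24×1 = 372.

372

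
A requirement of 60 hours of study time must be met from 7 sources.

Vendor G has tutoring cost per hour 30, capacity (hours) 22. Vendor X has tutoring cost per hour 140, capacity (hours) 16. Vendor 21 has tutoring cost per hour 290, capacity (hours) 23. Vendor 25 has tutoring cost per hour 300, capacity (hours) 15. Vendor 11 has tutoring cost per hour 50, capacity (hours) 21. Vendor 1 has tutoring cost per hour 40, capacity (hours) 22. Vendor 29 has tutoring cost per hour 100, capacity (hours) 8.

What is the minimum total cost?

2340

Use sources in increasing cost order.
Vendor G (30): use full 22 ; 38 hours to go.
Take 22 from Vendor 1 at 40 ; need 16 more.
Take 16 from Vendor 11 at 50 to finish.
Vendor 29, Vendor X, Vendor 21, Vendor 25: unused.
Cost = 22×30 + 22×40 + 16×50 = 2340.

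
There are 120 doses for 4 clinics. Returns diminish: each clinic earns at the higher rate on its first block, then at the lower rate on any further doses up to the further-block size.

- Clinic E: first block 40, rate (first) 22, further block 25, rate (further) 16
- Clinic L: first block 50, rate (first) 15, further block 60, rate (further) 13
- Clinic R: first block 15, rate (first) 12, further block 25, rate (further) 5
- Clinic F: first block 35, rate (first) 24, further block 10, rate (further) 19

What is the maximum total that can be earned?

2460

Rank every tier by rate: Clinic F/tier1 24 > Clinic E/tier1 22 > Clinic F/tier2 19 > Clinic E/tier2 16 > Clinic L/tier1 15 > Clinic L/tier2 13 > Clinic R/tier1 12 > Clinic R/tier2 5.
Clinic F tier1 at 24: fill all 35 — 85 left.
Fill Clinic E tier1 block (40 at 22) — 45 left.
Fill Clinic F tier2 block (10 at 19) — 35 left.
Fill Clinic E tier2 block (25 at 16) — 10 left.
Clinic L/tier1: +10 of 50 at 15; pool empty.
Total = 24×35 + 22×40 + 19×10 + 16×25 + 15×10 = 2460.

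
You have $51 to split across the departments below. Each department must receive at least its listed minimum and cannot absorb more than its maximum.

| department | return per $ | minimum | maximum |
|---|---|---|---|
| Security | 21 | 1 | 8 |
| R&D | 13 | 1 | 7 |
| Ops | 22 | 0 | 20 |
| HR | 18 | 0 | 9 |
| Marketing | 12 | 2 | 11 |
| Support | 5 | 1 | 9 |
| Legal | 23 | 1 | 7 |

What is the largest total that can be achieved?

1012

Meeting every minimum uses 1+1+0+0+2+1+1 = 6 $, leaving 45.
Rank by return per $: Legal 23 > Ops 22 > Security 21 > HR 18 > R&D 13 > Marketing 12 > Support 5.
Legal: +6 to 7 (cap) ; 39 left.
Give Ops 20 more to hit its cap of 20 ; 19 left.
Give Security 7 more to hit its cap of 8 ; 12 left.
Give HR 9 more to hit its cap of 9 ; 3 left.
R&D: +3 (room for 6) → 4. Pool exhausted.
Total = 21×8 + 13×4 + 22×20 + 18×9 + 12×2 + 5×1 + 23×7 = 1012.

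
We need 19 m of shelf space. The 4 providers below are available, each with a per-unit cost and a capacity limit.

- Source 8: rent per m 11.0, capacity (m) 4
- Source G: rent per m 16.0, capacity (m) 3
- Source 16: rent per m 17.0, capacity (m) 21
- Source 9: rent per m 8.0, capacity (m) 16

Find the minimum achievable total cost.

161

Fill from the cheapest provider first.
Source 9 (8.0): use full 16 ; 3 m to go.
Source 8 at 11.0: take 3 of its 4 ; requirement met.
Source G, Source 16: unused.
Cost = 16×8.0 + 3×11.0 = 161.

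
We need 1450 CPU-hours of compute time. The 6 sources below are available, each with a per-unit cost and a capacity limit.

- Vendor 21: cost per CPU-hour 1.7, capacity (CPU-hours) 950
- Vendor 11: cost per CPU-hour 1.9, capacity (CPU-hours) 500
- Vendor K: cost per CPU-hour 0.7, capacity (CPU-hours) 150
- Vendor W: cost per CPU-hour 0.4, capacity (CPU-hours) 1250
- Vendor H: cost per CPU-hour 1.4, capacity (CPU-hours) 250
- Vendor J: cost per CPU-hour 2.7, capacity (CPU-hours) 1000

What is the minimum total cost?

Use sources in increasing cost order.
Vendor W (0.4): use full 1250 — 200 CPU-hours to go.
Vendor K (0.7): use full 150 — 50 CPU-hours to go.
Vendor H (1.4): take the remaining 50 — done.
Vendor 21, Vendor 11, Vendor J: unused.
Cost = 1250×0.4 + 150×0.7 + 50×1.4 = 675.

675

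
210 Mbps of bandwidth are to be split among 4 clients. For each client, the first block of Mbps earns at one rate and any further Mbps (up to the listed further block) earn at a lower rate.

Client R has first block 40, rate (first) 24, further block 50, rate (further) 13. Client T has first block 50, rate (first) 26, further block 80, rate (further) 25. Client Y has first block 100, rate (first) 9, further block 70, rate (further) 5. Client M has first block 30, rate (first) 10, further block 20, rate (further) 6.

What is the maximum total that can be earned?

Order all 8 blocks by rate: Client T/tier1 26 > Client T/tier2 25 > Client R/tier1 24 > Client R/tier2 13 > Client M/tier1 10 > Client Y/tier1 9 > Client M/tier2 6 > Client Y/tier2 5.
Client T tier1 at 26: fill all 50 — 160 left.
Fill Client T tier2 block (80 at 25) — 80 left.
Fill Client R tier1 block (40 at 24) — 40 left.
Client R/tier2: +40 of 50 at 13; pool empty.
Total = 26×50 + 25×80 + 24×40 + 13×40 = 4780.

4780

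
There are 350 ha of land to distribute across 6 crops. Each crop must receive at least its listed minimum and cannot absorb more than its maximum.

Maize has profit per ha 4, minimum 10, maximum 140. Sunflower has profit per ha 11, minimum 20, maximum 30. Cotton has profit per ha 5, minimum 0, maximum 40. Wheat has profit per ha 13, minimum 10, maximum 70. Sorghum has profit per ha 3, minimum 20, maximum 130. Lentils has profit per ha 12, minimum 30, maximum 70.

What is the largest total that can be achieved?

Meeting every minimum uses 10+20+0+10+20+30 = 90 ha, leaving 260.
Rank by profit per ha: Wheat 13 > Lentils 12 > Sunflower 11 > Cotton 5 > Maize 4 > Sorghum 3.
Wheat: +60 to 70 (cap) ; 200 left.
Lentils: +40 to 70 (cap) ; 160 left.
Sunflower: +10 to 30 (cap) ; 150 left.
Cotton takes 40 more to reach its cap of 40 ; 110 left.
Only 110 left; Maize takes them to reach 120.
Total = 4×120 + 11×30 + 5×40 + 13×70 + 3×20 + 12×70 = 2820.

2820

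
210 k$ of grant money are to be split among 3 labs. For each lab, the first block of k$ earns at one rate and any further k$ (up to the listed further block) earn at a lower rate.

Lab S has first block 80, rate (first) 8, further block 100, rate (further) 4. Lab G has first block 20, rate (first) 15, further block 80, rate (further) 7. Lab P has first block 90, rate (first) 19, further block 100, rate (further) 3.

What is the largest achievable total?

2790

Order all 6 blocks by rate: Lab P/tier1 19 > Lab G/tier1 15 > Lab S/tier1 8 > Lab G/tier2 7 > Lab S/tier2 4 > Lab P/tier2 3.
Fill Lab P tier1 block (90 at 19) — 120 left.
Lab G/tier1 (15): +20 — 100 left.
Lab S/tier1 (8): +80 — 20 left.
Lab G tier2 at 7: only 20 left, fill 20.
Total = 19×90 + 15×20 + 8×80 + 7×20 = 2790.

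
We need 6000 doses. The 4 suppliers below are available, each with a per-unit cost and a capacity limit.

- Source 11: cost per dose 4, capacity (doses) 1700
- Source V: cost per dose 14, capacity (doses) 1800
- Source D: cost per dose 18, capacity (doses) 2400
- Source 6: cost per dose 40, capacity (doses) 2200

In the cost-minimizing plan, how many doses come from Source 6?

100

Cheapest first:
Take 1700 from Source 11 at 4 → need 4300 more.
Source V (14): use full 1800 → 2500 doses to go.
Take 2400 from Source D at 18 → need 100 more.
Source 6 at 40: take 100 of its 2200 → requirement met.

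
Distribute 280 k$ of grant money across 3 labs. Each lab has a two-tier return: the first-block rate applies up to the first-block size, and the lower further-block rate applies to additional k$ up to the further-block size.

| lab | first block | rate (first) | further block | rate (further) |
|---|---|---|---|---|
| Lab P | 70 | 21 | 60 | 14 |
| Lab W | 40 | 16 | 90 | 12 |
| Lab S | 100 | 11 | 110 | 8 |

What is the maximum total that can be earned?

4250

Rank every tier by rate: Lab P/first 21 > Lab W/first 16 > Lab P/second 14 > Lab W/second 12 > Lab S/first 11 > Lab S/second 8.
Fill Lab P first block (70 at 21) → 210 left.
Lab W/first (16): +40 → 170 left.
Fill Lab P second block (60 at 14) → 110 left.
Lab W second at 12: fill all 90 → 20 left.
Lab S/first: +20 of 100 at 11; pool empty.
Total = 21×70 + 16×40 + 14×60 + 12×90 + 11×20 = 4250.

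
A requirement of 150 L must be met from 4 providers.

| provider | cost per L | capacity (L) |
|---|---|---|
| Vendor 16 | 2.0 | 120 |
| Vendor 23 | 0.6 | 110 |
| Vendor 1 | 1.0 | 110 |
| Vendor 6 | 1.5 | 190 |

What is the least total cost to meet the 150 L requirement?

106

Cheapest first:
Vendor 23 (0.6): use full 110 → 40 L to go.
Take 40 from Vendor 1 at 1.0 to finish.
Vendor 6, Vendor 16: unused.
Cost = 110×0.6 + 40×1.0 = 106.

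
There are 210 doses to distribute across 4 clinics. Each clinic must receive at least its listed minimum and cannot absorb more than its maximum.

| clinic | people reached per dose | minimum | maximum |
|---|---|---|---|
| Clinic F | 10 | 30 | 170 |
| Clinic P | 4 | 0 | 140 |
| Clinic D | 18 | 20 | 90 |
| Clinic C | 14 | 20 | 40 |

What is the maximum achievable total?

2980

Meeting every minimum uses 30+0+20+20 = 70 doses, leaving 140.
Order the clinics by people reached per dose: Clinic D 18 > Clinic C 14 > Clinic F 10 > Clinic P 4.
Give Clinic D 70 more to hit its cap of 90 ; 70 left.
Clinic C takes 20 more to reach its cap of 40 ; 50 left.
Clinic F has room for 140 more but only 50 remain, so it gets 80.
Total = 10×80 + 18×90 + 14×40 = 2980.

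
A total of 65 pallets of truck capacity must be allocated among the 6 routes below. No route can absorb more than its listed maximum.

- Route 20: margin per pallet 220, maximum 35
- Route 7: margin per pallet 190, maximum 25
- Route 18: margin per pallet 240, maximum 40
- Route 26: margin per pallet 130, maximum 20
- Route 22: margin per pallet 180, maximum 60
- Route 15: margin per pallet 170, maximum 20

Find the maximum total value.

15100

Highest margin per pallet first: Route 18 240 > Route 20 220 > Route 7 190 > Route 22 180 > Route 15 170 > Route 26 130.
Route 18: +40 to 40 (cap) — 25 left.
Route 20 has room for 35 but only 25 remain, so it gets 25.
Total = 220×25 + 240×40 = 15100.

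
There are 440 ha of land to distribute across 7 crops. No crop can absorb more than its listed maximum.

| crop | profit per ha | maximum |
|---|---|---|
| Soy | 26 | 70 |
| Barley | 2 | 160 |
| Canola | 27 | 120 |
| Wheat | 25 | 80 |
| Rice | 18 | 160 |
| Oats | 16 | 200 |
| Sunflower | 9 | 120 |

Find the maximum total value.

10100

Highest profit per ha first: Canola 27 > Soy 26 > Wheat 25 > Rice 18 > Oats 16 > Sunflower 9 > Barley 2.
Canola takes 120 to reach its cap of 120 — 320 left.
Give Soy 70 to hit its cap of 70 — 250 left.
Wheat takes 80 to reach its cap of 80 — 170 left.
Rice: +160 to 160 (cap) — 10 left.
Oats: +10 (room for 200) → 10. Pool exhausted.
Total = 26×70 + 27×120 + 25×80 + 18×160 + 16×10 = 10100.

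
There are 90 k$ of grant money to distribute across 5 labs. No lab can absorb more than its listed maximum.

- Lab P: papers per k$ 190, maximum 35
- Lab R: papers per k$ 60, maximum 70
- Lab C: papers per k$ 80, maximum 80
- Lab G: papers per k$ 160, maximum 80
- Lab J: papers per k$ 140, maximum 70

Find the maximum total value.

Rank by papers per k$: Lab P 190 > Lab G 160 > Lab J 140 > Lab C 80 > Lab R 60.
Give Lab P 35 to hit its cap of 35 — 55 left.
Only 55 left; Lab G takes them to reach 55.
Total = 190×35 + 160×55 = 15450.

15450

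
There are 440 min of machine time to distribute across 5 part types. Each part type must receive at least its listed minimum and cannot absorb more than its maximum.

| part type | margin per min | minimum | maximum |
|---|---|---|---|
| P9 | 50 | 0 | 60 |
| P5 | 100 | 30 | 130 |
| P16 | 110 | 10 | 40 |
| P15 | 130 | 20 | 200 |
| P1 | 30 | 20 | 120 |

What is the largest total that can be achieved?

Meeting every minimum uses 0+30+10+20+20 = 80 min, leaving 360.
Rank by margin per min: P15 130 > P16 110 > P5 100 > P9 50 > P1 30.
Give P15 180 more to hit its cap of 200 ; 180 left.
P16 takes 30 more to reach its cap of 40 ; 150 left.
Give P5 100 more to hit its cap of 130 ; 50 left.
Only 50 left; P9 takes them to reach 50.
Total = 50×50 + 100×130 + 110×40 + 130×200 + 30×20 = 46500.

46500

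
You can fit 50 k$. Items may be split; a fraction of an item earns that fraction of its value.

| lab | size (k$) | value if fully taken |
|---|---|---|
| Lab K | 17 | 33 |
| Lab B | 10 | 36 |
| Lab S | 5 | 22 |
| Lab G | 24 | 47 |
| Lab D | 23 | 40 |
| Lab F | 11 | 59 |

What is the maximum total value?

Sort by value density: Lab F 59/11≈5.36, Lab S 22/5≈4.4, Lab B 36/10≈3.6, Lab G 47/24≈1.96, Lab K 33/17≈1.94, Lab D 40/23≈1.74.
All 11 k$ of Lab F fit (value 59) → 39 remain.
All 5 k$ of Lab S fit (value 22) → 34 remain.
All 10 k$ of Lab B fit (value 36) → 24 remain.
All 24 k$ of Lab G fit (value 47) → 0 remain.
Total value = 164.

164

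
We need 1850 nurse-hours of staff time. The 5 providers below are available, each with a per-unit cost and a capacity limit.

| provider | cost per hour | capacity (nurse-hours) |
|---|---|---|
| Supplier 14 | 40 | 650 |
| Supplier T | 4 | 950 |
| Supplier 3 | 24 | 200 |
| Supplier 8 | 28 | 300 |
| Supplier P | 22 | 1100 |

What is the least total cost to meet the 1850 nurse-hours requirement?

Cheapest first:
Take 950 from Supplier T at 4 ; need 900 more.
Take 900 from Supplier P at 22 to finish.
Supplier 3, Supplier 8, Supplier 14: unused.
Cost = 950×4 + 900×22 = 23600.

23600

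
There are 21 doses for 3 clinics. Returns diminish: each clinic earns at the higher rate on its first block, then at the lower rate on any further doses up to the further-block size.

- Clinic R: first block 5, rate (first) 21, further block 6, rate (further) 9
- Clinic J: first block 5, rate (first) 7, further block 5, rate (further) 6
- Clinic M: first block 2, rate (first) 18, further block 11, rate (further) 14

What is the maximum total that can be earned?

Rank every tier by rate: Clinic R/T1 21 > Clinic M/T1 18 > Clinic M/T2 14 > Clinic R/T2 9 > Clinic J/T1 7 > Clinic J/T2 6.
Clinic R T1 at 21: fill all 5 ; 16 left.
Fill Clinic M T1 block (2 at 18) ; 14 left.
Clinic M/T2 (14): +11 ; 3 left.
Clinic R T2 at 9: only 3 left, fill 3.
Total = 21×5 + 18×2 + 14×11 + 9×3 = 322.

322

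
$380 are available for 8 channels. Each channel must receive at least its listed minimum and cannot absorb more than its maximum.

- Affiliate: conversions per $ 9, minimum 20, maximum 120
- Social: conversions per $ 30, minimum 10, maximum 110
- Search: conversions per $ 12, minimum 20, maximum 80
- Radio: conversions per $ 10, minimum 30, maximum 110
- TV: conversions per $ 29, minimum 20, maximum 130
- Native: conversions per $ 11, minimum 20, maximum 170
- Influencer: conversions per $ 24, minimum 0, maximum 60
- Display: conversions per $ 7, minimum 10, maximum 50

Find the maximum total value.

Meeting every minimum uses 20+10+20+30+20+20+0+10 = 130 $, leaving 250.
Order the channels by conversions per $: Social 30 > TV 29 > Influencer 24 > Search 12 > Native 11 > Radio 10 > Affiliate 9 > Display 7.
Give Social 100 more to hit its cap of 110 ; 150 left.
TV takes 110 more to reach its cap of 130 ; 40 left.
Only 40 left; Influencer takes them to reach 40.
Total = 9×20 + 30×110 + 12×20 + 10×30 + 29×130 + 11×20 + 24×40 + 7×10 = 9040.

9040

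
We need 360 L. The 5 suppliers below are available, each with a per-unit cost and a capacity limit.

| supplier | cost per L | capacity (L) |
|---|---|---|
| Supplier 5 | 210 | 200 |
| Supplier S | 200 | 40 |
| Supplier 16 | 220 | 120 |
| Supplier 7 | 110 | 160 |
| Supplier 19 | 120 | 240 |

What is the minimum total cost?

41600

Cheapest first:
Supplier 7 (110): use full 160 ; 200 L to go.
Take 200 from Supplier 19 at 120 to finish.
Supplier S, Supplier 5, Supplier 16: unused.
Cost = 160×110 + 200×120 = 41600.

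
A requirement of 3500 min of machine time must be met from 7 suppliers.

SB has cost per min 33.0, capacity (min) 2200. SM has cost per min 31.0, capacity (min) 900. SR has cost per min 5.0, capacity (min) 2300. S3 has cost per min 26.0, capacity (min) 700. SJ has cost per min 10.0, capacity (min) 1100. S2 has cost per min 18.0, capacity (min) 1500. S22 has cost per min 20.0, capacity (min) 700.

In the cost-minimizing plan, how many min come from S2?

Use suppliers in increasing cost order.
SR (5.0): use full 2300 → 1200 min to go.
Take 1100 from SJ at 10.0 → need 100 more.
S2 at 18.0: take 100 of its 1500 → requirement met.
S22, S3, SM, SB: unused.

100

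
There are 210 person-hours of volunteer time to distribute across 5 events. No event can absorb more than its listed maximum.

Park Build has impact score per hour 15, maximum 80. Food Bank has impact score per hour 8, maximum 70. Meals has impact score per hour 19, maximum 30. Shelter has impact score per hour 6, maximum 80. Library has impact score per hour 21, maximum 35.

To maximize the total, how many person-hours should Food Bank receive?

Order the events by impact score per hour: Library 21 > Meals 19 > Park Build 15 > Food Bank 8 > Shelter 6.
Library takes 35 to reach its cap of 35 — 175 left.
Meals takes 30 to reach its cap of 30 — 145 left.
Give Park Build 80 to hit its cap of 80 — 65 left.
Only 65 left; Food Bank takes them to reach 65.

65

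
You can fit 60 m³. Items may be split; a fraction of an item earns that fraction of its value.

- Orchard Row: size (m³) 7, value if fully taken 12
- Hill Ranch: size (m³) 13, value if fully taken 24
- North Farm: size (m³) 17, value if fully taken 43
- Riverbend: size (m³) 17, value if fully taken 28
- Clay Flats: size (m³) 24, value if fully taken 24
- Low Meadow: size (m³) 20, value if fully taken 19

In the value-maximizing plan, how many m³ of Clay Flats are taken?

6

Sort by value density: North Farm 43/17≈2.53, Hill Ranch 24/13≈1.85, Orchard Row 12/7≈1.71, Riverbend 28/17≈1.65, Clay Flats 24/24≈1, Low Meadow 19/20≈0.95.
All 17 m³ of North Farm fit (value 43) — 43 remain.
Hill Ranch: take in full, 13 m³ for value 24 — 30 left.
Orchard Row: take in full, 7 m³ for value 12 — 23 left.
All 17 m³ of Riverbend fit (value 28) — 6 remain.
6 m³ left: a 6/24 share of Clay Flats gives 24×6/24 = 6.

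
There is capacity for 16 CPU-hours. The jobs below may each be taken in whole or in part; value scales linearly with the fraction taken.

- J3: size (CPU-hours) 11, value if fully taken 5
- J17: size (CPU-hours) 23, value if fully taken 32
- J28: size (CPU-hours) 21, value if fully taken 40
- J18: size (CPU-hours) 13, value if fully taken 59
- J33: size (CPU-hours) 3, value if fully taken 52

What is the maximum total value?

Sort by value density: J33 52/3≈17.3, J18 59/13≈4.54, J28 40/21≈1.9, J17 32/23≈1.39, J3 5/11≈0.455.
All 3 CPU-hours of J33 fit (value 52) → 13 remain.
J18: take in full, 13 CPU-hours for value 59 → 0 left.
Total value = 111.

111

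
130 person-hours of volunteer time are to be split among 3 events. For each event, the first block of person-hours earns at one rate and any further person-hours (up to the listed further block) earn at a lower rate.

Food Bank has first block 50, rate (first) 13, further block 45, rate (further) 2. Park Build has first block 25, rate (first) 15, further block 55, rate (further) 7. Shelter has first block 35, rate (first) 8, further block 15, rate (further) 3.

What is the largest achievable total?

1445

Order all 6 blocks by rate: Park Build/tier1 15 > Food Bank/tier1 13 > Shelter/tier1 8 > Park Build/tier2 7 > Shelter/tier2 3 > Food Bank/tier2 2.
Fill Park Build tier1 block (25 at 15) → 105 left.
Food Bank tier1 at 13: fill all 50 → 55 left.
Shelter/tier1 (8): +35 → 20 left.
20 remain; put them into Park Build tier2 at 7.
Total = 15×25 + 13×50 + 8×35 + 7×20 = 1445.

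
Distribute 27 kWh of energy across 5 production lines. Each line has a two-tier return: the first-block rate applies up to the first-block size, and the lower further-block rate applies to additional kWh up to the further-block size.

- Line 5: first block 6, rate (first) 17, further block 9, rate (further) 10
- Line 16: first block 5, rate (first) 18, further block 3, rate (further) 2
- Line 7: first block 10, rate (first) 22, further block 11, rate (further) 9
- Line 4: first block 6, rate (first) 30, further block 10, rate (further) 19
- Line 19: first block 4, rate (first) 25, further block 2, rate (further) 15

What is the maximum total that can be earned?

633

Treat each block as its own option and order by rate: Line 4/first 30 > Line 19/first 25 > Line 7/first 22 > Line 4/second 19 > Line 16/first 18 > Line 5/first 17 > Line 19/second 15 > Line 5/second 10 > Line 7/second 9 > Line 16/second 2.
Line 4/first (30): +6 → 21 left.
Fill Line 19 first block (4 at 25) → 17 left.
Line 7/first (22): +10 → 7 left.
Line 4 second at 19: only 7 left, fill 7.
Total = 30×6 + 25×4 + 22×10 + 19×7 = 633.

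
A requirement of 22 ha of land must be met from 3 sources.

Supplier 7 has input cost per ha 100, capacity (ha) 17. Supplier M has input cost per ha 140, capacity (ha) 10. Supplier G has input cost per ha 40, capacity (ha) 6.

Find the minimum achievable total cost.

Fill from the cheapest source first.
Take 6 from Supplier G at 40 → need 16 more.
Supplier 7 at 100: take 16 of its 17 → requirement met.
Supplier M: unused.
Cost = 6×40 + 16×100 = 1840.

1840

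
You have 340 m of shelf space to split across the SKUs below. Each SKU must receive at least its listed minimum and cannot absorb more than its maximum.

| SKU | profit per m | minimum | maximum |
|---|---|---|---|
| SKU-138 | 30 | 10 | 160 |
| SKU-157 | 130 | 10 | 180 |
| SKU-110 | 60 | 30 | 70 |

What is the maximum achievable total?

30300

Meeting every minimum uses 10+10+30 = 50 m, leaving 290.
Order the SKUs by profit per m: SKU-157 130 > SKU-110 60 > SKU-138 30.
SKU-157: +170 to 180 (cap) — 120 left.
SKU-110 takes 40 more to reach its cap of 70 — 80 left.
SKU-138 has room for 150 more but only 80 remain, so it gets 90.
Total = 30×90 + 130×180 + 60×70 = 30300.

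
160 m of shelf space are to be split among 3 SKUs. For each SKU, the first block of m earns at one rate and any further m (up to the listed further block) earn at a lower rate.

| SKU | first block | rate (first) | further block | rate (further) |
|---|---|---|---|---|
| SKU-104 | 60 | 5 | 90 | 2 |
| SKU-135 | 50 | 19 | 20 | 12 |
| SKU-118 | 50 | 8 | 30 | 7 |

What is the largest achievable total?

Order all 6 blocks by rate: SKU-135/tier1 19 > SKU-135/tier2 12 > SKU-118/tier1 8 > SKU-118/tier2 7 > SKU-104/tier1 5 > SKU-104/tier2 2.
Fill SKU-135 tier1 block (50 at 19) → 110 left.
Fill SKU-135 tier2 block (20 at 12) → 90 left.
Fill SKU-118 tier1 block (50 at 8) → 40 left.
Fill SKU-118 tier2 block (30 at 7) → 10 left.
10 remain; put them into SKU-104 tier1 at 5.
Total = 19×50 + 12×20 + 8×50 + 7×30 + 5×10 = 1850.

1850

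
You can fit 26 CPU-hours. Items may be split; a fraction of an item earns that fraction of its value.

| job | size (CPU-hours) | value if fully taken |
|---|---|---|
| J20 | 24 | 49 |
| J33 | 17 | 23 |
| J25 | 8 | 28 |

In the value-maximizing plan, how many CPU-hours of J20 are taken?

Rank by value-to-size ratio: J25 28/8≈3.5, J20 49/24≈2.04, J33 23/17≈1.35.
All 8 CPU-hours of J25 fit (value 28) → 18 remain.
18 CPU-hours left: a 18/24 share of J20 gives 49×18/24 = 36.75.

18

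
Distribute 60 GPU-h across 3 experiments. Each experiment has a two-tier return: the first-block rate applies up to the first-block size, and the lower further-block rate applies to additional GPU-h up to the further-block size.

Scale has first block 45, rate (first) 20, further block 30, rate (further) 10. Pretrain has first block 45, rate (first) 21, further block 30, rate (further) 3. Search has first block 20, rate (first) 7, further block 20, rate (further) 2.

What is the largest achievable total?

1245

Order all 6 blocks by rate: Pretrain/T1 21 > Scale/T1 20 > Scale/T2 10 > Search/T1 7 > Pretrain/T2 3 > Search/T2 2.
Fill Pretrain T1 block (45 at 21) ; 15 left.
15 remain; put them into Scale T1 at 20.
Total = 21×45 + 20×15 = 1245.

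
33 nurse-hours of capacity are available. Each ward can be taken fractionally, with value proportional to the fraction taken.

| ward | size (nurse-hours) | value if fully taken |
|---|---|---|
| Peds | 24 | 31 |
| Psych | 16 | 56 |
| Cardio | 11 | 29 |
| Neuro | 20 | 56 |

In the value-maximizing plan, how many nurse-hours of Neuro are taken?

Best value per unit of size first: Psych 56/16≈3.5, Neuro 56/20≈2.8, Cardio 29/11≈2.64, Peds 31/24≈1.29.
All 16 nurse-hours of Psych fit (value 56) — 17 remain.
17 nurse-hours left: a 17/20 share of Neuro gives 56×17/20 = 47.6.

17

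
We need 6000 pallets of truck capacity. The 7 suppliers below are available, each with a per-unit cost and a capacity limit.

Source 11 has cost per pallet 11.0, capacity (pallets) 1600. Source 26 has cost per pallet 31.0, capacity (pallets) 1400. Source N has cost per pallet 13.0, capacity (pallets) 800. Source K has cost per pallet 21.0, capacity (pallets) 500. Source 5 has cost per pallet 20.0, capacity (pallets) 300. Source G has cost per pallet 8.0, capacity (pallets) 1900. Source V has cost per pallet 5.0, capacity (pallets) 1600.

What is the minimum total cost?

53200

Cheapest first:
Source V (5.0): use full 1600 → 4400 pallets to go.
Source G (8.0): use full 1900 → 2500 pallets to go.
Take 1600 from Source 11 at 11.0 → need 900 more.
Source N at 13.0: take all 800 pallets → 100 still needed.
Take 100 from Source 5 at 20.0 to finish.
Source K, Source 26: unused.
Cost = 1600×5.0 + 1900×8.0 + 1600×11.0 + 800×13.0 + 100×20.0 = 53200.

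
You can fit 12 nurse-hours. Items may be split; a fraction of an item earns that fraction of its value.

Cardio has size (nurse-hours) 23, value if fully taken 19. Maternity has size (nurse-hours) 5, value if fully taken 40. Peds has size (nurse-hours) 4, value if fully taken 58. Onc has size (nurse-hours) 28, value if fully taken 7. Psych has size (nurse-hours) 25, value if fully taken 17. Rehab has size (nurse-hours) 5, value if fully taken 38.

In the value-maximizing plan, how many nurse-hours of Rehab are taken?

3

Rank by value-to-size ratio: Peds 58/4≈14.5, Maternity 40/5≈8, Rehab 38/5≈7.6, Cardio 19/23≈0.826, Psych 17/25≈0.68, Onc 7/28≈0.25.
All 4 nurse-hours of Peds fit (value 58) → 8 remain.
Take all of Maternity (5 nurse-hours, value 40) → 3 nurse-hours left.
Only 3 nurse-hours remain; take 3/5 of Rehab for value 38×3/5 = 22.8.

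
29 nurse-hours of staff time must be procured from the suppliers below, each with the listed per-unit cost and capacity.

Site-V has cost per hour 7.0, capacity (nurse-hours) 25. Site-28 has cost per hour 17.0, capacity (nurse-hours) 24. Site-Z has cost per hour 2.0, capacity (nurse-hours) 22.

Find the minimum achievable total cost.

Use suppliers in increasing cost order.
Site-Z (2.0): use full 22 → 7 nurse-hours to go.
Take 7 from Site-V at 7.0 to finish.
Site-28: unused.
Cost = 22×2.0 + 7×7.0 = 93.

93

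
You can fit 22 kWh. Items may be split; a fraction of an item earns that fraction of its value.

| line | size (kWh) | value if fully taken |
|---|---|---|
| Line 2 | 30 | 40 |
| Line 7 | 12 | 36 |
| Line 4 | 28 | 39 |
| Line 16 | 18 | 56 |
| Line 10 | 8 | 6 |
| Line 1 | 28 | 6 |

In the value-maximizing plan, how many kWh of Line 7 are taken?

4

Sort by value density: Line 16 56/18≈3.11, Line 7 36/12≈3, Line 4 39/28≈1.39, Line 2 40/30≈1.33, Line 10 6/8≈0.75, Line 1 6/28≈0.214.
Line 16: take in full, 18 kWh for value 56 ; 4 left.
4 kWh left: a 4/12 share of Line 7 gives 36×4/12 = 12.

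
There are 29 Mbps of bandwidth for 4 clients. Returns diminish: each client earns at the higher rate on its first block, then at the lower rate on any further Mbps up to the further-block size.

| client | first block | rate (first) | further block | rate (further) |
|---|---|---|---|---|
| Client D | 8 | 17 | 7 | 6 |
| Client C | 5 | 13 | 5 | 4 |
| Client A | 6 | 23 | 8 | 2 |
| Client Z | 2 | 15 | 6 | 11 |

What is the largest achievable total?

Treat each block as its own option and order by rate: Client A/first 23 > Client D/first 17 > Client Z/first 15 > Client C/first 13 > Client Z/second 11 > Client D/second 6 > Client C/second 4 > Client A/second 2.
Client A first at 23: fill all 6 — 23 left.
Fill Client D first block (8 at 17) — 15 left.
Client Z/first (15): +2 — 13 left.
Client C first at 13: fill all 5 — 8 left.
Fill Client Z second block (6 at 11) — 2 left.
2 remain; put them into Client D second at 6.
Total = 23×6 + 17×8 + 15×2 + 13×5 + 11×6 + 6×2 = 447.

447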